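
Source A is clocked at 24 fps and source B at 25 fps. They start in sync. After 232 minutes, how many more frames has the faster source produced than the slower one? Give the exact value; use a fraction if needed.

232 min = 13920 s.
A emits 24 × 13920 = 334080 frames; B emits 25 × 13920 = 348000.
Difference = 13920 frames; B is ahead of A.

13920 frames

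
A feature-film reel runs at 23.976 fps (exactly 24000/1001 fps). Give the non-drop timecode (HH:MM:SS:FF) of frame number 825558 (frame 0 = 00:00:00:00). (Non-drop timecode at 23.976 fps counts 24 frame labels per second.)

825558 ÷ 24 = 34398 full seconds, remainder 6 frames.
34398 s = 9 h 33 min 18 s.
Timecode: 09:33:18:06.

09:33:18:06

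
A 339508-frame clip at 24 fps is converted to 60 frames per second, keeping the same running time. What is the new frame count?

Frames at target rate = 339508 × (60) / (24) = 848770.

848770 frames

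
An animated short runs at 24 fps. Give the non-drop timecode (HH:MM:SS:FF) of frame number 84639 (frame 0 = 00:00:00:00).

84639 ÷ 24 = 3526 full seconds, remainder 15 frames.
3526 s = 0 h 58 min 46 s.
Timecode: 00:58:46:15.

00:58:46:15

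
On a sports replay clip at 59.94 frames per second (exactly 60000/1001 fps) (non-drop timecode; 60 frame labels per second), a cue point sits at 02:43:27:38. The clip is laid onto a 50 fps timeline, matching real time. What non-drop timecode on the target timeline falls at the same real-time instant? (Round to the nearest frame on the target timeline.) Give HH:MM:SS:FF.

Source frame index: (2×3600 + 43×60 + 27) × 60 + 38 = 588458.
Real time: 588458 / (60000/1001) = 294523229/30000 s.
Target frame: (294523229/30000) × (50) = 294523229/600 ≈ 490872.048 → 490872.
At 50 labels/s: frame 490872 → 02:43:37:22.

02:43:37:22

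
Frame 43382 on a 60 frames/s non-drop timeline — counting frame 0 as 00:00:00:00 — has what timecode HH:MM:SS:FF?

00:12:03:02

43382 ÷ 60 = 723 full seconds, remainder 2 frames.
723 s = 0 h 12 min 3 s.
Timecode: 00:12:03:02.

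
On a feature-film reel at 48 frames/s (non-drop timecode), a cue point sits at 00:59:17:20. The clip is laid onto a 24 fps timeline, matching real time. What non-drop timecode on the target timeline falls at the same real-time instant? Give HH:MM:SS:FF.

Source frame index: (0×3600 + 59×60 + 17) × 48 + 20 = 170756.
Real time: 170756 / (48) = 42689/12 s.
Target frame: (42689/12) × (24) = 85378.
At 24 labels/s: frame 85378 → 00:59:17:10.

00:59:17:10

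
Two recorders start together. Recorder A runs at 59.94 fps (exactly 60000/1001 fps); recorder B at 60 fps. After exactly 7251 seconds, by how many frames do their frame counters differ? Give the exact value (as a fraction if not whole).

435060/1001 frames

A emits 60000/1001 × 7251 = 435060000/1001 frames; B emits 60 × 7251 = 435060.
Difference = 435060/1001 frames (≈ 434.6254); B is ahead of A.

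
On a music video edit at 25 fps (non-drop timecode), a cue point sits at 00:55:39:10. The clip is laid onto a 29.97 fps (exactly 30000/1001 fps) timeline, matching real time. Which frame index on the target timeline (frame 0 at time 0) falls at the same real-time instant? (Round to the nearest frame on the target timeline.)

frame 100082

Source frame index: (0×3600 + 55×60 + 39) × 25 + 10 = 83485.
Real time: 83485 / (25) = 16697/5 s.
Target frame: (16697/5) × (30000/1001) = 100182000/1001 ≈ 100081.918 → 100082.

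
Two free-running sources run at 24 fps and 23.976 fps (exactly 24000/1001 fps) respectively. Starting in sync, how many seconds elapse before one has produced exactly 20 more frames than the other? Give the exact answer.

5005/6 seconds

The gap grows by |24000/1001 − 24| = 24/1001 frames per second.
Time for a 20-frame gap: 20 ÷ (24/1001) = 5005/6 s.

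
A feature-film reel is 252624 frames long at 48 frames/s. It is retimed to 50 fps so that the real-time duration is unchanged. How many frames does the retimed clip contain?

263150 frames

Target frames = source frames × (target rate / source rate) = 252624 × (50)/(48) = 252624 × 25/24 = 263150.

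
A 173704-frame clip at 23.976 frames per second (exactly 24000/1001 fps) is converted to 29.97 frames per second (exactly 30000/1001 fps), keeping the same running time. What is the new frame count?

217130 frames

Target frames = source frames × (target rate / source rate) = 173704 × (30000/1001)/(24000/1001) = 173704 × 5/4 = 217130.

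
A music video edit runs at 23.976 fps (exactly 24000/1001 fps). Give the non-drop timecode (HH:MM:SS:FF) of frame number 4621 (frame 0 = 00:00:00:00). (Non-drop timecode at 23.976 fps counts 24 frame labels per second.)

00:03:12:13

4621 ÷ 24 = 192 full seconds, remainder 13 frames.
192 s = 0 h 3 min 12 s.
Timecode: 00:03:12:13.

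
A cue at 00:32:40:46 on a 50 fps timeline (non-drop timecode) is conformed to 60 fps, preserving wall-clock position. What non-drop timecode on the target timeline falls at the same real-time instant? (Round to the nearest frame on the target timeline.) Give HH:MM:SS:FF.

00:32:40:55

Source frame index: (0×3600 + 32×60 + 40) × 50 + 46 = 98046.
Real time: 98046 / (50) = 49023/25 s.
Target frame: (49023/25) × (60) = 588276/5 ≈ 117655.200 → 117655.
At 60 labels/s: frame 117655 → 00:32:40:55.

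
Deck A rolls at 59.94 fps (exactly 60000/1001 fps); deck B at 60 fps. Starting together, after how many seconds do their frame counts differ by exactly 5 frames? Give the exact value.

The gap grows by |60 − 60000/1001| = 60/1001 frames per second.
Time for a 5-frame gap: 5 ÷ (60/1001) = 1001/12 s.

1001/12 seconds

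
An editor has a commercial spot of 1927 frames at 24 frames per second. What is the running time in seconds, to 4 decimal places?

80.2917 seconds

Running time = 1927 × 1/24 = 1927/24 s ≈ 80.2917 s.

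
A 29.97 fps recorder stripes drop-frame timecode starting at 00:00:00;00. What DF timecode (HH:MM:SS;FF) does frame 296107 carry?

Ten DF minutes hold 17982 frames, so frame 296107 lies in block 16 (frames 287712–305693) with 8395 frames into that block.
The block's first minute is 1800 frames and the rest 1798 each; 8395 frames reaches minute 4, so 16 × 18 + 4 × 2 = 296 labels have been skipped so far.
Adding those back, label number 296107 + 296 = 296403 at 30 labels/s is 9880 s + 3 f = 2 h 44 min 40 s frame 3, i.e. 02:44:40;03.

02:44:40;03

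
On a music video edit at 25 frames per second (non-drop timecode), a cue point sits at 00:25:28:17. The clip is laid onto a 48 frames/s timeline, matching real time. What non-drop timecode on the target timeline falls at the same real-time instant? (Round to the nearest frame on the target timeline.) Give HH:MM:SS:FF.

00:25:28:33

Source frame index: (0×3600 + 25×60 + 28) × 25 + 17 = 38217.
Real time: 38217 / (25) = 38217/25 s.
Target frame: (38217/25) × (48) = 1834416/25 ≈ 73376.640 → 73377.
At 48 labels/s: frame 73377 → 00:25:28:33.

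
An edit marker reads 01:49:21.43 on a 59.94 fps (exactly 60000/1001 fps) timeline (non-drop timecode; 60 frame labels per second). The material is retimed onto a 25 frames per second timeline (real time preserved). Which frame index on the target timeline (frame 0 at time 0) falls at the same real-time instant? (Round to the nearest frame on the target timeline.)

frame 164207

Source frame index: (1×3600 + 49×60 + 21) × 60 + 43 = 393703.
Real time: 393703 / (60000/1001) = 394096703/60000 s.
Target frame: (394096703/60000) × (25) = 394096703/2400 ≈ 164206.960 → 164207.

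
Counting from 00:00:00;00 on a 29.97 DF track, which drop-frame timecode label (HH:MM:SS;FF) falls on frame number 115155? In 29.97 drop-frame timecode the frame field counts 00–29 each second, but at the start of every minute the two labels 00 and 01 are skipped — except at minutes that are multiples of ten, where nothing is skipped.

Each 10-minute DF block holds 10 × 60 × 30 − 9 × 2 = 17982 frames. 115155 ÷ 17982 → 6 full blocks, remainder 7263.
Within the partial block the first minute is 1800 frames and each further minute 1798, so 4 further minute boundaries passed. Total skipped labels = 18 × 6 + 2 × 4 = 116.
Non-drop label index = 115155 + 116 = 115271; at 30 labels/s that is 01:04:02:11, i.e. DF 01:04:02;11.

01:04:02;11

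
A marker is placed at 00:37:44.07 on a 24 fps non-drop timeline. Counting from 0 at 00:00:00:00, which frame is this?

Total seconds to the label: (0 × 3600 + 37 × 60 + 44) = 2264.
Frame index = 2264 × 24 + 7 = 54343.

54343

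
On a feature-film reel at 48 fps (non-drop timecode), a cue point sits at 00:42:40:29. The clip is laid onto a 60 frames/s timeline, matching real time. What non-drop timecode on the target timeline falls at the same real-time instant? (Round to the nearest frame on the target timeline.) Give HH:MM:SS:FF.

00:42:40:36

Source frame index: (0×3600 + 42×60 + 40) × 48 + 29 = 122909.
Real time: 122909 / (48) = 122909/48 s.
Target frame: (122909/48) × (60) = 614545/4 ≈ 153636.250 → 153636.
At 60 labels/s: frame 153636 → 00:42:40:36.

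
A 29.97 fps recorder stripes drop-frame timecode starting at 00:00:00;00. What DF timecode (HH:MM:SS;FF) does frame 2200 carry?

00:01:13;12

Each 10-minute DF block holds 10 × 60 × 30 − 9 × 2 = 17982 frames. 2200 ÷ 17982 → 0 full blocks, remainder 2200.
Within the partial block the first minute is 1800 frames and each further minute 1798, so 1 further minute boundary passed. Total skipped labels = 18 × 0 + 2 × 1 = 2.
Non-drop label index = 2200 + 2 = 2202; at 30 labels/s that is 00:01:13:12, i.e. DF 00:01:13;12.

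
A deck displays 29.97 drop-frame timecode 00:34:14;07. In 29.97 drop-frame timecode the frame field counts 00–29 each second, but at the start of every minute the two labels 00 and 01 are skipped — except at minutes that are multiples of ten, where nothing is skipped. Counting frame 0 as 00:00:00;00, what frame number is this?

As if non-drop at 30 labels/s: (0 × 3600 + 34 × 60 + 14) × 30 + 7 = 61627.
Minute boundaries passed: 34; those not divisible by 10: 34 − 3 = 31; dropped labels = 2 × 31 = 62.
Actual frame index = 61627 − 62 = 61565.

61565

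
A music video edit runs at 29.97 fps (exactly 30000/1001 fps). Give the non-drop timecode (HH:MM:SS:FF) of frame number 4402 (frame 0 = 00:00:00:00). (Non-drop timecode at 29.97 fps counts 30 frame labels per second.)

4402 ÷ 30 = 146 full seconds, remainder 22 frames.
146 s = 0 h 2 min 26 s.
Timecode: 00:02:26:22.

00:02:26:22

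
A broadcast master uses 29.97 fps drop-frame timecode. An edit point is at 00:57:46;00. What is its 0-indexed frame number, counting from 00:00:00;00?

Complete 10-minute blocks: 5, each 17982 frames → 89910.
Remaining 7 whole minutes in the current block: 1800 + 6 × 1798 = 12588 frames.
Within the current minute: 46 × 30 + 0 − 2 = 1378 (labels ;00/;01 skipped at this minute). Total = 89910 + 12588 + 1378 = 103876.

103876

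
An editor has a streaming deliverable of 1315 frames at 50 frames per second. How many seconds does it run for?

Running time = 1315 / (50) = 26.3 s.

26.3 seconds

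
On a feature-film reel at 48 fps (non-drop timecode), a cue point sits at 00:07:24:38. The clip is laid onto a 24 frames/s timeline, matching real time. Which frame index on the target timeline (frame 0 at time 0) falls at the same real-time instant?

Source frame index: (0×3600 + 7×60 + 24) × 48 + 38 = 21350.
Real time: 21350 / (48) = 10675/24 s.
Target frame: (10675/24) × (24) = 10675.

frame 10675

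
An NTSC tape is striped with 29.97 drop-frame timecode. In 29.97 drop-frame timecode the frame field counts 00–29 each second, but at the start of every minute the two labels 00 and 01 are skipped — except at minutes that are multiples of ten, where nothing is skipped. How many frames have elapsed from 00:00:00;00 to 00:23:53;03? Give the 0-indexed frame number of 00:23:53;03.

Complete 10-minute blocks: 2, each 17982 frames → 35964.
Remaining 3 whole minutes in the current block: 1800 + 2 × 1798 = 5396 frames.
Within the current minute: 53 × 30 + 3 − 2 = 1591 (labels ;00/;01 skipped at this minute). Total = 35964 + 5396 + 1591 = 42951.

42951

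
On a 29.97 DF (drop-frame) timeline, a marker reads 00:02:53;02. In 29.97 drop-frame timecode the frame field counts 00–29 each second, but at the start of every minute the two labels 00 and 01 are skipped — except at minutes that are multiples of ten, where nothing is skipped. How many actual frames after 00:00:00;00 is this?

5188

Complete 10-minute blocks: 0, each 17982 frames → 0.
Remaining 2 whole minutes in the current block: 1800 + 1 × 1798 = 3598 frames.
Within the current minute: 53 × 30 + 2 − 2 = 1590 (labels ;00/;01 skipped at this minute). Total = 0 + 3598 + 1590 = 5188.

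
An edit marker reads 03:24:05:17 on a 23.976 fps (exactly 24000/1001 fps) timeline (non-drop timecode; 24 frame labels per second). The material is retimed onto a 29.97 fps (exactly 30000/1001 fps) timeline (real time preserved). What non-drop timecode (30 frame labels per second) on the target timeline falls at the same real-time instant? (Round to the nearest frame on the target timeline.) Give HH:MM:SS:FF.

Source frame index: (3×3600 + 24×60 + 5) × 24 + 17 = 293897.
Real time: 293897 / (24000/1001) = 294190897/24000 s.
Target frame: (294190897/24000) × (30000/1001) = 1469485/4 ≈ 367371.250 → 367371.
At 30 labels/s: frame 367371 → 03:24:05:21.

03:24:05:21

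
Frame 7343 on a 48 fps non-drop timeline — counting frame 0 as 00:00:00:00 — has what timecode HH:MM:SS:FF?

7343 ÷ 48 = 152 full seconds, remainder 47 frames.
152 s = 0 h 2 min 32 s.
Timecode: 00:02:32:47.

00:02:32:47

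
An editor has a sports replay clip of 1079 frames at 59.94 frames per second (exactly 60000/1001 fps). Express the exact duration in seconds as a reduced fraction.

1080079/60000 seconds

Running time = 1079 ÷ (60000/1001) = 1079 × 1001/60000 = 1080079/60000 s.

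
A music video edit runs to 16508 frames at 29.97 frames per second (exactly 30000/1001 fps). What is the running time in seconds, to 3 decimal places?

Running time = 16508 × 1001/30000 = 4131127/7500 s ≈ 550.817 s.

550.817 seconds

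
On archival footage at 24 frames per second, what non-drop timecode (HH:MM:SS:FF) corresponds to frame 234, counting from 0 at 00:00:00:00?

00:00:09:18

234 ÷ 24 = 9 full seconds, remainder 18 frames.
9 s = 0 h 0 min 9 s.
Timecode: 00:00:09:18.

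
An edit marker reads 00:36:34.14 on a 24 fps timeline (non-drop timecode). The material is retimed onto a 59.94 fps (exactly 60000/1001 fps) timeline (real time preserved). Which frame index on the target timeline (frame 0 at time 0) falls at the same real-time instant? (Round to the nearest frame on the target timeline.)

frame 131543

Source frame index: (0×3600 + 36×60 + 34) × 24 + 14 = 52670.
Real time: 52670 / (24) = 26335/12 s.
Target frame: (26335/12) × (60000/1001) = 131675000/1001 ≈ 131543.457 → 131543.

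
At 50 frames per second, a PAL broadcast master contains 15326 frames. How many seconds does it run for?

306.52 seconds

Running time = 15326 / (50) = 306.52 s.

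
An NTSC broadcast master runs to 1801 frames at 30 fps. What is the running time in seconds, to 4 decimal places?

60.0333 seconds

Running time = 1801 × 1/30 = 1801/30 s ≈ 60.0333 s.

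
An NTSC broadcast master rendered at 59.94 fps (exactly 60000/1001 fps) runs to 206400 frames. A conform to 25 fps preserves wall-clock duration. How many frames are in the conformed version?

86086 frames

Target frames = source frames × (target rate / source rate) = 206400 × (25)/(60000/1001) = 206400 × 1001/2400 = 86086.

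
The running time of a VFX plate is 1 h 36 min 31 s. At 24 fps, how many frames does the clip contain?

1 h 36 min 31 s = 5791 s.
Frames = 5791 × 24 = 138984.

138984 frames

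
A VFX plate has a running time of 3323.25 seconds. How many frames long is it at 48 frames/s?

159516 frames

Frames = 3323.25 × 48 = 159516.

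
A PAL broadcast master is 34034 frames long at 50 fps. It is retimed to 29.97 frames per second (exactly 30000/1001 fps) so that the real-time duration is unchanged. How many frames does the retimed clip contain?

Target frames = source frames × (target rate / source rate) = 34034 × (30000/1001)/(50) = 34034 × 600/1001 = 20400.

20400 frames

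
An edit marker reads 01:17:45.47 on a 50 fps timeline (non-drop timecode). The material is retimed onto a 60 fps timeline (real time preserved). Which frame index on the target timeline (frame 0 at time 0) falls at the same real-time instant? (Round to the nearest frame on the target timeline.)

Source frame index: (1×3600 + 17×60 + 45) × 50 + 47 = 233297.
Real time: 233297 / (50) = 233297/50 s.
Target frame: (233297/50) × (60) = 1399782/5 ≈ 279956.400 → 279956.

frame 279956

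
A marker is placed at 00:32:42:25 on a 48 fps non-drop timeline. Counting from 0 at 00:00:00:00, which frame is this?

frame 94201

Total seconds to the label: (0 × 3600 + 32 × 60 + 42) = 1962.
Frame index = 1962 × 48 + 25 = 94201.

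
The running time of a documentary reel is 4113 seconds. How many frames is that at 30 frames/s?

123390 frames

Frames = 4113 × 30 = 123390.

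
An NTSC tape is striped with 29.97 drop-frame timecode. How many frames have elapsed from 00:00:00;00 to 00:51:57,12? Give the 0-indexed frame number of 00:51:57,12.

93430

Complete 10-minute blocks: 5, each 17982 frames → 89910.
Remaining 1 whole minute in the current block: 1800 + 0 × 1798 = 1800 frames.
Within the current minute: 57 × 30 + 12 − 2 = 1720 (labels ;00/;01 skipped at this minute). Total = 89910 + 1800 + 1720 = 93430.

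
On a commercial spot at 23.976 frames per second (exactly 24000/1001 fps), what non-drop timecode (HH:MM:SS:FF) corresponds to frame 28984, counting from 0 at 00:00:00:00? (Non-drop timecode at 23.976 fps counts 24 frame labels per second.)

28984 ÷ 24 = 1207 full seconds, remainder 16 frames.
1207 s = 0 h 20 min 7 s.
Timecode: 00:20:07:16.

00:20:07:16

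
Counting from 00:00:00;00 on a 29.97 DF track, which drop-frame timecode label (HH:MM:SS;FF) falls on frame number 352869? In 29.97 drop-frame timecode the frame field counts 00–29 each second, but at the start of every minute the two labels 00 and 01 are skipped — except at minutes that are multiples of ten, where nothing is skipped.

03:16:14;03

Ten DF minutes hold 17982 frames, so frame 352869 lies in block 19 (frames 341658–359639) with 11211 frames into that block.
The block's first minute is 1800 frames and the rest 1798 each; 11211 frames reaches minute 6, so 19 × 18 + 6 × 2 = 354 labels have been skipped so far.
Adding those back, label number 352869 + 354 = 353223 at 30 labels/s is 11774 s + 3 f = 3 h 16 min 14 s frame 3, i.e. 03:16:14;03.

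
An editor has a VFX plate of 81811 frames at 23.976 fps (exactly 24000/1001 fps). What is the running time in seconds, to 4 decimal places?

3412.2005 seconds

Running time = 81811 × 1001/24000 = 81892811/24000 s ≈ 3412.2005 s.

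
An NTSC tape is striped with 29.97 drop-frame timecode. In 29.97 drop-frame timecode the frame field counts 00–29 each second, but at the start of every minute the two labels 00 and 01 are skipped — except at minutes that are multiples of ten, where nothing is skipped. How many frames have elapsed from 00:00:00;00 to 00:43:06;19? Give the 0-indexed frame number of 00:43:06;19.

77521

Complete 10-minute blocks: 4, each 17982 frames → 71928.
Remaining 3 whole minutes in the current block: 1800 + 2 × 1798 = 5396 frames.
Within the current minute: 6 × 30 + 19 − 2 = 197 (labels ;00/;01 skipped at this minute). Total = 71928 + 5396 + 197 = 77521.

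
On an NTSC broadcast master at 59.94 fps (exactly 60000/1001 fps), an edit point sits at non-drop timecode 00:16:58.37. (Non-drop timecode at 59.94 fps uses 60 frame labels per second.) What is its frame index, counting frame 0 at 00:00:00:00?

61117

Total seconds to the label: (0 × 3600 + 16 × 60 + 58) = 1018.
Frame index = 1018 × 60 + 37 = 61117.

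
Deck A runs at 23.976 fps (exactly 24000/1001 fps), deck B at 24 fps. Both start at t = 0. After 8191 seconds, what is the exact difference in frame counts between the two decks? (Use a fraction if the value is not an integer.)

A emits 24000/1001 × 8191 = 196584000/1001 frames; B emits 24 × 8191 = 196584.
Difference = 196584/1001 frames (≈ 196.3876); B is ahead of A.

196584/1001 frames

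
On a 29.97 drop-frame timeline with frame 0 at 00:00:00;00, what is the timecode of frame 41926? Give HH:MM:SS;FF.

Each 10-minute DF block holds 10 × 60 × 30 − 9 × 2 = 17982 frames. 41926 ÷ 17982 → 2 full blocks, remainder 5962.
Within the partial block the first minute is 1800 frames and each further minute 1798, so 3 further minute boundaries passed. Total skipped labels = 18 × 2 + 2 × 3 = 42.
Non-drop label index = 41926 + 42 = 41968; at 30 labels/s that is 00:23:18:28, i.e. DF 00:23:18;28.

00:23:18;28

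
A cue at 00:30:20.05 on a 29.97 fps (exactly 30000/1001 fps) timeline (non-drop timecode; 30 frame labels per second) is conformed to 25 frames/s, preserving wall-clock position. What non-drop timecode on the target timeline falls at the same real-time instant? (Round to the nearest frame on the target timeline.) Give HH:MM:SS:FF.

Source frame index: (0×3600 + 30×60 + 20) × 30 + 5 = 54605.
Real time: 54605 / (30000/1001) = 10931921/6000 s.
Target frame: (10931921/6000) × (25) = 10931921/240 ≈ 45549.671 → 45550.
At 25 labels/s: frame 45550 → 00:30:22:00.

00:30:22:00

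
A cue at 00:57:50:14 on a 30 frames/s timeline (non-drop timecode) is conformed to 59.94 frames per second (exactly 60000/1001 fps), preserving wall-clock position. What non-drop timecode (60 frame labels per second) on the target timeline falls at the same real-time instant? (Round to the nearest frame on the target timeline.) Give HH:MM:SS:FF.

00:57:47:00

Source frame index: (0×3600 + 57×60 + 50) × 30 + 14 = 104114.
Real time: 104114 / (30) = 52057/15 s.
Target frame: (52057/15) × (60000/1001) = 208228000/1001 ≈ 208019.980 → 208020.
At 60 labels/s: frame 208020 → 00:57:47:00.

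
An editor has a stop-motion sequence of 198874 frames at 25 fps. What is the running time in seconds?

7954.96 seconds

Running time = 198874 / (25) = 7954.96 s.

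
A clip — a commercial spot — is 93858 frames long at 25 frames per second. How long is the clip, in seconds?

3754.32 seconds

Running time = 93858 / (25) = 3754.32 s.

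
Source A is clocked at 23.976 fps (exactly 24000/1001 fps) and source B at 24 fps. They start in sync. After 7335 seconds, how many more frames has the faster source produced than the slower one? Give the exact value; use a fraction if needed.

A emits 24000/1001 × 7335 = 176040000/1001 frames; B emits 24 × 7335 = 176040.
Difference = 176040/1001 frames (≈ 175.8641); B is ahead of A.

176040/1001 frames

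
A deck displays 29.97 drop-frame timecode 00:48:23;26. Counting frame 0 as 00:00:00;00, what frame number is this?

87028

As if non-drop at 30 labels/s: (0 × 3600 + 48 × 60 + 23) × 30 + 26 = 87116.
Minute boundaries passed: 48; those not divisible by 10: 48 − 4 = 44; dropped labels = 2 × 44 = 88.
Actual frame index = 87116 − 88 = 87028.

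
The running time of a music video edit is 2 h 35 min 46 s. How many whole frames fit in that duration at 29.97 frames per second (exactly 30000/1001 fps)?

2 h 35 min 46 s = 9346 s.
Frames = 9346 × 30000/1001 = 280380000/1001 ≈ 280099.9001.
Complete frames: 280099.

280099 frames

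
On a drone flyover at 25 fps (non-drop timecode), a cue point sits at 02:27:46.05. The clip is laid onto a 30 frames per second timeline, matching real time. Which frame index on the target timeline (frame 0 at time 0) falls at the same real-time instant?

Source frame index: (2×3600 + 27×60 + 46) × 25 + 5 = 221655.
Real time: 221655 / (25) = 44331/5 s.
Target frame: (44331/5) × (30) = 265986.

frame 265986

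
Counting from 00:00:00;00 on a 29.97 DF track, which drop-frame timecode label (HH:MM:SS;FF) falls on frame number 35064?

Ten DF minutes hold 17982 frames, so frame 35064 lies in block 1 (frames 17982–35963) with 17082 frames into that block.
The block's first minute is 1800 frames and the rest 1798 each; 17082 frames reaches minute 9, so 1 × 18 + 9 × 2 = 36 labels have been skipped so far.
Adding those back, label number 35064 + 36 = 35100 at 30 labels/s is 1170 s + 0 f = 0 h 19 min 30 s frame 0, i.e. 00:19:30;00.

00:19:30;00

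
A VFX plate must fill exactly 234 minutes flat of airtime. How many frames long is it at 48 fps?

673920 frames

234 min = 14040 s.
Frames = 14040 × 48 = 673920.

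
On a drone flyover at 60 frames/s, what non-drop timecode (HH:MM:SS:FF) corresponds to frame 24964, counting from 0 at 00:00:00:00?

24964 ÷ 60 = 416 full seconds, remainder 4 frames.
416 s = 0 h 6 min 56 s.
Timecode: 00:06:56:04.

00:06:56:04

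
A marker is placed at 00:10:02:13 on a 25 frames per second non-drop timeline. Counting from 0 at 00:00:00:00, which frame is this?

Total seconds to the label: (0 × 3600 + 10 × 60 + 2) = 602.
Frame index = 602 × 25 + 13 = 15063.

frame 15063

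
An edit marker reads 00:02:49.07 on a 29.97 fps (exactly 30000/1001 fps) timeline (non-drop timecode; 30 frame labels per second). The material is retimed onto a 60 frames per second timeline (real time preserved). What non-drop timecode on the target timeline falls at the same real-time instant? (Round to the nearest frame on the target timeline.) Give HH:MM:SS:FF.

Source frame index: (0×3600 + 2×60 + 49) × 30 + 7 = 5077.
Real time: 5077 / (30000/1001) = 5082077/30000 s.
Target frame: (5082077/30000) × (60) = 5082077/500 ≈ 10164.154 → 10164.
At 60 labels/s: frame 10164 → 00:02:49:24.

00:02:49:24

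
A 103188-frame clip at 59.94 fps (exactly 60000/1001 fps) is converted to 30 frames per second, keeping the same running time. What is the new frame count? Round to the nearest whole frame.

Frames at target rate = 103188 × (30) / (60000/1001) = 25822797/500 ≈ 51645.594.
Nearest whole frame: 51646.

51646 frames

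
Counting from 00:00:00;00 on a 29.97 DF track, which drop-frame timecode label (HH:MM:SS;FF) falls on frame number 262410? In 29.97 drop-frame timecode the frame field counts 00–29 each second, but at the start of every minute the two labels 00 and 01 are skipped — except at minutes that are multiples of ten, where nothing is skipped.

02:25:55;22

Each 10-minute DF block holds 10 × 60 × 30 − 9 × 2 = 17982 frames. 262410 ÷ 17982 → 14 full blocks, remainder 10662.
Within the partial block the first minute is 1800 frames and each further minute 1798, so 5 further minute boundaries passed. Total skipped labels = 18 × 14 + 2 × 5 = 262.
Non-drop label index = 262410 + 262 = 262672; at 30 labels/s that is 02:25:55:22, i.e. DF 02:25:55;22.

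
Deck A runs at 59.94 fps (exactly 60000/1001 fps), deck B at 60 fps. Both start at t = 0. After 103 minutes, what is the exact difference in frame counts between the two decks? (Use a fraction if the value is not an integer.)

370800/1001 frames

103 min = 6180 s.
A emits 60000/1001 × 6180 = 370800000/1001 frames; B emits 60 × 6180 = 370800.
Difference = 370800/1001 frames (≈ 370.4296); B is ahead of A.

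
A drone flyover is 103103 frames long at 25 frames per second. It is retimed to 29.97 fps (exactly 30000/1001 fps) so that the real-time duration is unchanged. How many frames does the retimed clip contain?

Target frames = source frames × (target rate / source rate) = 103103 × (30000/1001)/(25) = 103103 × 1200/1001 = 123600.

123600 frames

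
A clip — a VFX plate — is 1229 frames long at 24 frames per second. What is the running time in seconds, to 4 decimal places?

51.2083 seconds

Running time = 1229 × 1/24 = 1229/24 s ≈ 51.2083 s.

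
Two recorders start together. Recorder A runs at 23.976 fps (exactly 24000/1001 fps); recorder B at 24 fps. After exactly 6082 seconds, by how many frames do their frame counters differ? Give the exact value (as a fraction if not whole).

A emits 24000/1001 × 6082 = 145968000/1001 frames; B emits 24 × 6082 = 145968.
Difference = 145968/1001 frames (≈ 145.8222); B is ahead of A.

145968/1001 frames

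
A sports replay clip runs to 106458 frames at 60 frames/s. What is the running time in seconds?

1774.3 seconds

Running time = 106458 / (60) = 1774.3 s.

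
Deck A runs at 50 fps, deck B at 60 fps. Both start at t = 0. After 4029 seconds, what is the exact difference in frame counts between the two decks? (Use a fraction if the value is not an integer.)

A emits 50 × 4029 = 201450 frames; B emits 60 × 4029 = 241740.
Difference = 40290 frames; B is ahead of A.

40290 frames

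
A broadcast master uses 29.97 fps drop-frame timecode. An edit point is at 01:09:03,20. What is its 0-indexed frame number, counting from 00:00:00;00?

124184

Complete 10-minute blocks: 6, each 17982 frames → 107892.
Remaining 9 whole minutes in the current block: 1800 + 8 × 1798 = 16184 frames.
Within the current minute: 3 × 30 + 20 − 2 = 108 (labels ;00/;01 skipped at this minute). Total = 107892 + 16184 + 108 = 124184.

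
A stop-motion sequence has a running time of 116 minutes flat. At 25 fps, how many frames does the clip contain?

174000 frames

116 min = 6960 s.
Frames = 6960 × 25 = 174000.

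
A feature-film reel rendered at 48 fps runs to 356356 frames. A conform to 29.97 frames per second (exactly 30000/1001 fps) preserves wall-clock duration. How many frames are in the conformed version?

Target frames = source frames × (target rate / source rate) = 356356 × (30000/1001)/(48) = 356356 × 625/1001 = 222500.

222500 frames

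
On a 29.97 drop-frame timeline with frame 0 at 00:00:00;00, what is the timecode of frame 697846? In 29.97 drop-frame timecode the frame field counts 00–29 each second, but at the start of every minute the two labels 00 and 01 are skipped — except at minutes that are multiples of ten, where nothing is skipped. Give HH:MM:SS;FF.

Ten DF minutes hold 17982 frames, so frame 697846 lies in block 38 (frames 683316–701297) with 14530 frames into that block.
The block's first minute is 1800 frames and the rest 1798 each; 14530 frames reaches minute 8, so 38 × 18 + 8 × 2 = 700 labels have been skipped so far.
Adding those back, label number 697846 + 700 = 698546 at 30 labels/s is 23284 s + 26 f = 6 h 28 min 4 s frame 26, i.e. 06:28:04;26.

06:28:04;26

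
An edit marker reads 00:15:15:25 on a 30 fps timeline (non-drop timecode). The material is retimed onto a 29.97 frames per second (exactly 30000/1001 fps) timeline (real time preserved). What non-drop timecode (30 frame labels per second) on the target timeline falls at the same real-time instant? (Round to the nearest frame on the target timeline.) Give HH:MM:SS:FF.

Source frame index: (0×3600 + 15×60 + 15) × 30 + 25 = 27475.
Real time: 27475 / (30) = 5495/6 s.
Target frame: (5495/6) × (30000/1001) = 3925000/143 ≈ 27447.552 → 27448.
At 30 labels/s: frame 27448 → 00:15:14:28.

00:15:14:28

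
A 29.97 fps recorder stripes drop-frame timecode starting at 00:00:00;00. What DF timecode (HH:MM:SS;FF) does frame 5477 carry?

00:03:02;23

Ten DF minutes hold 17982 frames, so frame 5477 lies in block 0 (frames 0–17981) with 5477 frames into that block.
The block's first minute is 1800 frames and the rest 1798 each; 5477 frames reaches minute 3, so 0 × 18 + 3 × 2 = 6 labels have been skipped so far.
Adding those back, label number 5477 + 6 = 5483 at 30 labels/s is 182 s + 23 f = 0 h 3 min 2 s frame 23, i.e. 00:03:02;23.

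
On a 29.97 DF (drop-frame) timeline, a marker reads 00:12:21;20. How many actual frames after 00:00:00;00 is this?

Complete 10-minute blocks: 1, each 17982 frames → 17982.
Remaining 2 whole minutes in the current block: 1800 + 1 × 1798 = 3598 frames.
Within the current minute: 21 × 30 + 20 − 2 = 648 (labels ;00/;01 skipped at this minute). Total = 17982 + 3598 + 648 = 22228.

22228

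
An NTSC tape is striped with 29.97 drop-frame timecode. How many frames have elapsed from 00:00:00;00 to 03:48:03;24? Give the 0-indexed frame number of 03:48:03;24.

As if non-drop at 30 labels/s: (3 × 3600 + 48 × 60 + 3) × 30 + 24 = 410514.
Minute boundaries passed: 228; those not divisible by 10: 228 − 22 = 206; dropped labels = 2 × 206 = 412.
Actual frame index = 410514 − 412 = 410102.

410102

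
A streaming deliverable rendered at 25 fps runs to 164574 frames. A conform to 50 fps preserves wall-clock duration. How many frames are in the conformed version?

329148 frames

Target frames = source frames × (target rate / source rate) = 164574 × (50)/(25) = 164574 × 2 = 329148.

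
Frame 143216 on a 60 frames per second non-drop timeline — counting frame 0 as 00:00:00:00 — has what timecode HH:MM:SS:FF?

00:39:46:56

143216 ÷ 60 = 2386 full seconds, remainder 56 frames.
2386 s = 0 h 39 min 46 s.
Timecode: 00:39:46:56.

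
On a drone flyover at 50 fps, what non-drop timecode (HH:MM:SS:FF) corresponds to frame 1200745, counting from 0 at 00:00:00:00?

06:40:14:45

1200745 ÷ 50 = 24014 full seconds, remainder 45 frames.
24014 s = 6 h 40 min 14 s.
Timecode: 06:40:14:45.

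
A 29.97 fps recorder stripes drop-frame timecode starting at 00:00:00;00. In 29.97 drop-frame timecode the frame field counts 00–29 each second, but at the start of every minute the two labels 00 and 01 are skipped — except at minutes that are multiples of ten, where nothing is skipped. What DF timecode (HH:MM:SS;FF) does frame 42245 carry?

Ten DF minutes hold 17982 frames, so frame 42245 lies in block 2 (frames 35964–53945) with 6281 frames into that block.
The block's first minute is 1800 frames and the rest 1798 each; 6281 frames reaches minute 3, so 2 × 18 + 3 × 2 = 42 labels have been skipped so far.
Adding those back, label number 42245 + 42 = 42287 at 30 labels/s is 1409 s + 17 f = 0 h 23 min 29 s frame 17, i.e. 00:23:29;17.

00:23:29;17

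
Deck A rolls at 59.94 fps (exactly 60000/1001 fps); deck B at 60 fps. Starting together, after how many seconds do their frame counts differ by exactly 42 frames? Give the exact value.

700.7 seconds

The gap grows by |60 − 60000/1001| = 60/1001 frames per second.
Time for a 42-frame gap: 42 ÷ (60/1001) = 700.7 s.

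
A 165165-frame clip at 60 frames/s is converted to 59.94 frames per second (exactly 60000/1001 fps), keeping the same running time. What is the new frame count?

Target frames = source frames × (target rate / source rate) = 165165 × (60000/1001)/(60) = 165165 × 1000/1001 = 165000.

165000 frames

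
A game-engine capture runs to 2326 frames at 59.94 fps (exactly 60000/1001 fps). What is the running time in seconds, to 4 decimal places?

38.8054 seconds

Running time = 2326 × 1001/60000 = 1164163/30000 s ≈ 38.8054 s.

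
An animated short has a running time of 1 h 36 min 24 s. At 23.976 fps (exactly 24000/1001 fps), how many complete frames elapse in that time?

138677 frames

1 h 36 min 24 s = 5784 s.
Frames = 5784 × 24000/1001 = 138816000/1001 ≈ 138677.3227.
Complete frames: 138677.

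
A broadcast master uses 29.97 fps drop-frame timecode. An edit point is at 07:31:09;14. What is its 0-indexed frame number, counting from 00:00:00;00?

Complete 10-minute blocks: 45, each 17982 frames → 809190.
Remaining 1 whole minute in the current block: 1800 + 0 × 1798 = 1800 frames.
Within the current minute: 9 × 30 + 14 − 2 = 282 (labels ;00/;01 skipped at this minute). Total = 809190 + 1800 + 282 = 811272.

811272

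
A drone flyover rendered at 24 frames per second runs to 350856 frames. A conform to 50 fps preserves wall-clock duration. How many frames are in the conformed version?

730950 frames

Target frames = source frames × (target rate / source rate) = 350856 × (50)/(24) = 350856 × 25/12 = 730950.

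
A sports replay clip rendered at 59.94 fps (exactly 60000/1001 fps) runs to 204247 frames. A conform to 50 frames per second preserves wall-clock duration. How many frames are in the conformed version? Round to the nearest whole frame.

Frames at target rate = 204247 × (50) / (60000/1001) = 204451247/1200 ≈ 170376.039.
Nearest whole frame: 170376.

170376 frames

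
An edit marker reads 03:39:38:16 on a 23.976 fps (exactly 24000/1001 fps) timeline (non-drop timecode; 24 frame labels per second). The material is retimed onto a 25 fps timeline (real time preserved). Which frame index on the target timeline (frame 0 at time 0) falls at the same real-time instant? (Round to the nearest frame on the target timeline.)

Source frame index: (3×3600 + 39×60 + 38) × 24 + 16 = 316288.
Real time: 316288 / (24000/1001) = 4946942/375 s.
Target frame: (4946942/375) × (25) = 4946942/15 ≈ 329796.133 → 329796.

frame 329796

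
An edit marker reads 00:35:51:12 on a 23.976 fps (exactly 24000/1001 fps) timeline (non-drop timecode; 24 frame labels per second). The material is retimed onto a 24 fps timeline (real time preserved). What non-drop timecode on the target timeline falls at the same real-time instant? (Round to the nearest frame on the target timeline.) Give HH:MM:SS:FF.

Source frame index: (0×3600 + 35×60 + 51) × 24 + 12 = 51636.
Real time: 51636 / (24000/1001) = 4307303/2000 s.
Target frame: (4307303/2000) × (24) = 12921909/250 ≈ 51687.636 → 51688.
At 24 labels/s: frame 51688 → 00:35:53:16.

00:35:53:16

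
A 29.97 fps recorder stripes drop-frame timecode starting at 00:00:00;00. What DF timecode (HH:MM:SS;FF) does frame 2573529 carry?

Ten DF minutes hold 17982 frames, so frame 2573529 lies in block 143 (frames 2571426–2589407) with 2103 frames into that block.
The block's first minute is 1800 frames and the rest 1798 each; 2103 frames reaches minute 1, so 143 × 18 + 1 × 2 = 2576 labels have been skipped so far.
Adding those back, label number 2573529 + 2576 = 2576105 at 30 labels/s is 85870 s + 5 f = 23 h 51 min 10 s frame 5, i.e. 23:51:10;05.

23:51:10;05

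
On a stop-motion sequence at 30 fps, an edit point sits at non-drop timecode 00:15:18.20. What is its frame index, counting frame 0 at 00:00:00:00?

Total seconds to the label: (0 × 3600 + 15 × 60 + 18) = 918.
Frame index = 918 × 30 + 20 = 27560.

27560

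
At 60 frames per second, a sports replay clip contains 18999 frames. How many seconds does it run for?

316.65 seconds

Running time = 18999 / (60) = 316.65 s.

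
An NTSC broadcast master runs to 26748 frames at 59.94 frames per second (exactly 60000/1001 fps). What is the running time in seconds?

446.2458 seconds

Running time = 26748 / (60000/1001) = 446.2458 s.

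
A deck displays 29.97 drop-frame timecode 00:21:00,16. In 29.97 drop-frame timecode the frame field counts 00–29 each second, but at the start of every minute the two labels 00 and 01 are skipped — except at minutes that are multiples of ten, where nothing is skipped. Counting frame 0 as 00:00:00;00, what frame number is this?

As if non-drop at 30 labels/s: (0 × 3600 + 21 × 60 + 0) × 30 + 16 = 37816.
Minute boundaries passed: 21; those not divisible by 10: 21 − 2 = 19; dropped labels = 2 × 19 = 38.
Actual frame index = 37816 − 38 = 37778.

37778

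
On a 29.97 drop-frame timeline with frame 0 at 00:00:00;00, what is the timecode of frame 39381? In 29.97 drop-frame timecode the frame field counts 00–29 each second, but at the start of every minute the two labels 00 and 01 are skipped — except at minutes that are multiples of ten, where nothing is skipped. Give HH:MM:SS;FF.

Each 10-minute DF block holds 10 × 60 × 30 − 9 × 2 = 17982 frames. 39381 ÷ 17982 → 2 full blocks, remainder 3417.
Within the partial block the first minute is 1800 frames and each further minute 1798, so 1 further minute boundary passed. Total skipped labels = 18 × 2 + 2 × 1 = 38.
Non-drop label index = 39381 + 38 = 39419; at 30 labels/s that is 00:21:53:29, i.e. DF 00:21:53;29.

00:21:53;29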